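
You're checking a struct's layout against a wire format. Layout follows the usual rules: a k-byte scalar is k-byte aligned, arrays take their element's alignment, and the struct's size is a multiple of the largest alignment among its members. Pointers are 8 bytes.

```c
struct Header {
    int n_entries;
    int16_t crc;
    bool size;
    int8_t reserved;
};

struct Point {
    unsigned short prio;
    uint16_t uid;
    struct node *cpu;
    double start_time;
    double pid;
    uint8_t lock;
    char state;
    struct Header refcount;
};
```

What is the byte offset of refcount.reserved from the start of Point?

Header: n_entries at 0 (size 4, align 4) → ends 4; crc at 4 (size 2, align 2) → ends 6; size at 6 (size 1, align 1) → ends 7; reserved at 7 (size 1, align 1) → ends 8; total 8 bytes, alignment 4
prio at 0 (size 2, align 2) → ends 2
uid at 2 (size 2, align 2) → ends 4
pad 4 to align 8 for cpu
cpu at 8 (size 8, align 8) → ends 16
start_time at 16 (size 8, align 8) → ends 24
pid at 24 (size 8, align 8) → ends 32
lock at 32 (size 1, align 1) → ends 33
state at 33 (size 1, align 1) → ends 34
pad 2 to align 4 for refcount
refcount at 36 (size 8, align 4) → ends 44
within Header: reserved at 7
36 + 7 = 43

43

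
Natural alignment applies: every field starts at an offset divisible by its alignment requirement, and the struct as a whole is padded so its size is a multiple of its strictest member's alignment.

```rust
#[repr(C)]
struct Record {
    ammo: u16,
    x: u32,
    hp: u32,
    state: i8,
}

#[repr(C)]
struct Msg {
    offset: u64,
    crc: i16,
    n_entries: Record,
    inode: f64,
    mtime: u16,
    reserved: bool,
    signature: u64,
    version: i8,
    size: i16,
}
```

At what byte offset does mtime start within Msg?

40

Record: 0..2  ammo  (2B, 2-aligned); 2..4  -- padding (2B); 4..8  x  (4B, 4-aligned); 8..12  hp  (4B, 4-aligned); 12..13  state  (1B, 1-aligned); 13..16  -- tail padding (3B); sizeof = 16, alignof = 4
0..8  offset  (8B, 8-aligned)
8..10  crc  (2B, 2-aligned)
10..12  -- padding (2B)
12..28  n_entries  (16B, 4-aligned)
28..32  -- padding (4B)
32..40  inode  (8B, 8-aligned)
40..42  mtime  (2B, 2-aligned)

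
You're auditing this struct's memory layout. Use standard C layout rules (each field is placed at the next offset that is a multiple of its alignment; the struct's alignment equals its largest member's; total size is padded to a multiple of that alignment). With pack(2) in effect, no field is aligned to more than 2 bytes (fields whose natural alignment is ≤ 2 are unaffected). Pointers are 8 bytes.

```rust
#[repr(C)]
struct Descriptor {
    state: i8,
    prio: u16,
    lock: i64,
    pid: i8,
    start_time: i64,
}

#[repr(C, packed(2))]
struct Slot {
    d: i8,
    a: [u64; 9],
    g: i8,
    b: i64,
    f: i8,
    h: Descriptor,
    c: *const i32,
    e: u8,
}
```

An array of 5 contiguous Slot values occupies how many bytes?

Descriptor: state at 0 (size 1, align 1) → ends 1; pad 1 to align 2 for prio; prio at 2 (size 2, align 2) → ends 4; pad 4 to align 8 for lock; lock at 8 (size 8, align 8) → ends 16; pid at 16 (size 1, align 1) → ends 17; pad 7 to align 8 for start_time; start_time at 24 (size 8, align 8) → ends 32; total 32 bytes, alignment 8
d at 0 (size 1, align 1) → ends 1
pad 1 to align 2 for a
a at 2 (size 72, align 2) → ends 74
g at 74 (size 1, align 1) → ends 75
pad 1 to align 2 for b
b at 76 (size 8, align 2) → ends 84
f at 84 (size 1, align 1) → ends 85
pad 1 to align 2 for h
h at 86 (size 32, align 2) → ends 118
c at 118 (size 8, align 2) → ends 126
e at 126 (size 1, align 1) → ends 127
tail pad 1 to reach multiple of 2
total 128 bytes, alignment 2
array of 5: 5 × 128 = 640

640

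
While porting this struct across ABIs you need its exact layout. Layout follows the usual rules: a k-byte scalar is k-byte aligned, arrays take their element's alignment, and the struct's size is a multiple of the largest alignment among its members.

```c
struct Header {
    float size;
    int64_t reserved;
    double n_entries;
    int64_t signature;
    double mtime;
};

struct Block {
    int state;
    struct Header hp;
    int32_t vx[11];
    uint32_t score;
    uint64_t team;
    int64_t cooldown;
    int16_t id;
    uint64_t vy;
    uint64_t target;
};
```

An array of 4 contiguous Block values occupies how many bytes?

544

Header: 0..4  size  (4B, 4-aligned); 4..8  -- padding (4B); 8..16  reserved  (8B, 8-aligned); 16..24  n_entries  (8B, 8-aligned); 24..32  signature  (8B, 8-aligned); 32..40  mtime  (8B, 8-aligned); sizeof = 40, alignof = 8
0..4  state  (4B, 4-aligned)
4..8  -- padding (4B)
8..48  hp  (40B, 8-aligned)
48..92  vx  (44B, 4-aligned)
92..96  score  (4B, 4-aligned)
96..104  team  (8B, 8-aligned)
104..112  cooldown  (8B, 8-aligned)
112..114  id  (2B, 2-aligned)
114..120  -- padding (6B)
120..128  vy  (8B, 8-aligned)
128..136  target  (8B, 8-aligned)
sizeof = 136, alignof = 8
array of 4: 4 × 136 = 544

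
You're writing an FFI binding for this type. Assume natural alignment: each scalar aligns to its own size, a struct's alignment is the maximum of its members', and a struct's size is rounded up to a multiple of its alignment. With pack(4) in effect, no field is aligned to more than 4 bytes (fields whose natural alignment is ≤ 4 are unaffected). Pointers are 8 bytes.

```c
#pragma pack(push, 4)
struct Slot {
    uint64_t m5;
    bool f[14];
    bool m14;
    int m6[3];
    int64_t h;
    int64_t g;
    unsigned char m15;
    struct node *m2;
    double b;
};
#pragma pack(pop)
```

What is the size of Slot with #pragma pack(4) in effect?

m5 at 0 (size 8, align 4) → ends 8
f at 8 (size 14, align 1) → ends 22
m14 at 22 (size 1, align 1) → ends 23
pad 1 to align 4 for m6
m6 at 24 (size 12, align 4) → ends 36
h at 36 (size 8, align 4) → ends 44
g at 44 (size 8, align 4) → ends 52
m15 at 52 (size 1, align 1) → ends 53
pad 3 to align 4 for m2
m2 at 56 (size 8, align 4) → ends 64
b at 64 (size 8, align 4) → ends 72
total 72 bytes, alignment 4

72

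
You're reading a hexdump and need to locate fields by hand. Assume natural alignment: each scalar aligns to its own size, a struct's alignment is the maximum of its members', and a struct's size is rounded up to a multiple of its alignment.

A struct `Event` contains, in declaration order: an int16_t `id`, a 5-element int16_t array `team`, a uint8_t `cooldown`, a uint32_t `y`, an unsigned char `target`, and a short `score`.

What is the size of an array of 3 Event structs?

72

@0: id [2B, align 2] → 2
@2: team [10B, align 2] → 12
@12: cooldown [1B, align 1] → 13
+3 pad (align 4)
@16: y [4B, align 4] → 20
@20: target [1B, align 1] → 21
+1 pad (align 2)
@22: score [2B, align 2] → 24
size 24, align 4
array of 3: 3 × 24 = 72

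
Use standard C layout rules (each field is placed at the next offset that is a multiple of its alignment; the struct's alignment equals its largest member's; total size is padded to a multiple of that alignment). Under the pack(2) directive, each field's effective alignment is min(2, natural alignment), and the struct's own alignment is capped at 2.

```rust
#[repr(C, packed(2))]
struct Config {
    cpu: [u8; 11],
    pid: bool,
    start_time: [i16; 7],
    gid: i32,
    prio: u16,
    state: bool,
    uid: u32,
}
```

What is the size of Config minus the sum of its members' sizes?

1

cpu at 0 (size 11, align 1) → ends 11
pid at 11 (size 1, align 1) → ends 12
start_time at 12 (size 14, align 2) → ends 26
gid at 26 (size 4, align 2) → ends 30
prio at 30 (size 2, align 2) → ends 32
state at 32 (size 1, align 1) → ends 33
pad 1 to align 2 for uid
uid at 34 (size 4, align 2) → ends 38
total 38 bytes, alignment 2
data bytes 37, size 38 → padding 1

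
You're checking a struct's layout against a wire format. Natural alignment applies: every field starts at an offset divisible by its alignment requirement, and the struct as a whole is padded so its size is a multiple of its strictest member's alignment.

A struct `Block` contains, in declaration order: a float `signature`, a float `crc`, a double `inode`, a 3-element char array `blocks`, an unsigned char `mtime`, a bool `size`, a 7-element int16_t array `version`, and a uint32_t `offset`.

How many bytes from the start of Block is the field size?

20

@0: signature [4B, align 4] → 4
@4: crc [4B, align 4] → 8
@8: inode [8B, align 8] → 16
@16: blocks [3B, align 1] → 19
@19: mtime [1B, align 1] → 20
@20: size [1B, align 1] → 21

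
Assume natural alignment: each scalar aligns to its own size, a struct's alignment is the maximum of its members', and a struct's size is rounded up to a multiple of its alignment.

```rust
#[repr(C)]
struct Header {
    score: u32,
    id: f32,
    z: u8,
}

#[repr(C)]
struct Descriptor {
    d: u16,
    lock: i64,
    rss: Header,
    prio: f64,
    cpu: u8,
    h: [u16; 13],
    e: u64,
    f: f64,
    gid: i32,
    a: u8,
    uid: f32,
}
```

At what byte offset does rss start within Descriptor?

Header: 0..4  score  (4B, 4-aligned); 4..8  id  (4B, 4-aligned); 8..9  z  (1B, 1-aligned); 9..12  -- tail padding (3B); sizeof = 12, alignof = 4
0..2  d  (2B, 2-aligned)
2..8  -- padding (6B)
8..16  lock  (8B, 8-aligned)
16..28  rss  (12B, 4-aligned)

16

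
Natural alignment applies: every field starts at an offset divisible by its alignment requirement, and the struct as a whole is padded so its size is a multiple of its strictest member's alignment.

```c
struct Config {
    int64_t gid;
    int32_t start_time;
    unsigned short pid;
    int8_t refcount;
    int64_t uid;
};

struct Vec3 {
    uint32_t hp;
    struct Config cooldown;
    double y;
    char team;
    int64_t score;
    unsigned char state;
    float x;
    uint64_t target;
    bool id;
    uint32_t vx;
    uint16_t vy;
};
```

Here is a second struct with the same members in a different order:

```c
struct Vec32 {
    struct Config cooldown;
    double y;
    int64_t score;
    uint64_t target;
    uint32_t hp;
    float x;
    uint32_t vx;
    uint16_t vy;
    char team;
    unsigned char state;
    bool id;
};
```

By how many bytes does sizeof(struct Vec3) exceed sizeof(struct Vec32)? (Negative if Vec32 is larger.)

16

Config: 0..8  gid  (8B, 8-aligned); 8..12  start_time  (4B, 4-aligned); 12..14  pid  (2B, 2-aligned); 14..15  refcount  (1B, 1-aligned); 15..16  -- padding (1B); 16..24  uid  (8B, 8-aligned); sizeof = 24, alignof = 8
0..4  hp  (4B, 4-aligned)
4..8  -- padding (4B)
8..32  cooldown  (24B, 8-aligned)
32..40  y  (8B, 8-aligned)
40..41  team  (1B, 1-aligned)
41..48  -- padding (7B)
48..56  score  (8B, 8-aligned)
56..57  state  (1B, 1-aligned)
57..60  -- padding (3B)
60..64  x  (4B, 4-aligned)
64..72  target  (8B, 8-aligned)
72..73  id  (1B, 1-aligned)
73..76  -- padding (3B)
76..80  vx  (4B, 4-aligned)
80..82  vy  (2B, 2-aligned)
82..88  -- tail padding (6B)
sizeof = 88, alignof = 8
— Vec32 —
0..24  cooldown  (24B, 8-aligned)
24..32  y  (8B, 8-aligned)
32..40  score  (8B, 8-aligned)
40..48  target  (8B, 8-aligned)
48..52  hp  (4B, 4-aligned)
52..56  x  (4B, 4-aligned)
56..60  vx  (4B, 4-aligned)
60..62  vy  (2B, 2-aligned)
62..63  team  (1B, 1-aligned)
63..64  state  (1B, 1-aligned)
64..65  id  (1B, 1-aligned)
65..72  -- tail padding (7B)
sizeof = 72, alignof = 8
88 − 72 = 16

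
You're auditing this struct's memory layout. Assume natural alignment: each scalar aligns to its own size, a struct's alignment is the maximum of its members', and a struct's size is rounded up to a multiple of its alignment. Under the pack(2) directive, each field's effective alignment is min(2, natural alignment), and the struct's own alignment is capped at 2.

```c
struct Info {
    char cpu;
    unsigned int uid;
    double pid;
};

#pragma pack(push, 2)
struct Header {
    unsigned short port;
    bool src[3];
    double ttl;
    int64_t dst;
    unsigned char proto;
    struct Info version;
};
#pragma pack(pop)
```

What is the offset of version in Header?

Info: cpu at 0 (size 1, align 1) → ends 1; pad 3 to align 4 for uid; uid at 4 (size 4, align 4) → ends 8; pid at 8 (size 8, align 8) → ends 16; total 16 bytes, alignment 8
port at 0 (size 2, align 2) → ends 2
src at 2 (size 3, align 1) → ends 5
pad 1 to align 2 for ttl
ttl at 6 (size 8, align 2) → ends 14
dst at 14 (size 8, align 2) → ends 22
proto at 22 (size 1, align 1) → ends 23
pad 1 to align 2 for version
version at 24 (size 16, align 2) → ends 40

24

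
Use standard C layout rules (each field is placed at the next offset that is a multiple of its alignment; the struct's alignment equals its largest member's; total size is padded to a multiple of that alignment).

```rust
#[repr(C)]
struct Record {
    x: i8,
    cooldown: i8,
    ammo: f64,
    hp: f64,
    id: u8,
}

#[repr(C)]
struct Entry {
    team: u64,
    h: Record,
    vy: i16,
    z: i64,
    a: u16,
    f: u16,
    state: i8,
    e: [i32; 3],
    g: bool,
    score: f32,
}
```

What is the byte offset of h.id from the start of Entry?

32

Record: x at 0 (size 1, align 1) → ends 1; cooldown at 1 (size 1, align 1) → ends 2; pad 6 to align 8 for ammo; ammo at 8 (size 8, align 8) → ends 16; hp at 16 (size 8, align 8) → ends 24; id at 24 (size 1, align 1) → ends 25; tail pad 7 to reach multiple of 8; total 32 bytes, alignment 8
team at 0 (size 8, align 8) → ends 8
h at 8 (size 32, align 8) → ends 40
within Record: id at 24
8 + 24 = 32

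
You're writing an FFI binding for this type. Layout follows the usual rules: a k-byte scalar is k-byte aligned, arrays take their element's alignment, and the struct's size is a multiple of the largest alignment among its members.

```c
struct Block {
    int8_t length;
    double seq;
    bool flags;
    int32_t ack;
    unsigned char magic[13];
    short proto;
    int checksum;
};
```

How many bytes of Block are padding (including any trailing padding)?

0..1  length  (1B, 1-aligned)
1..8  -- padding (7B)
8..16  seq  (8B, 8-aligned)
16..17  flags  (1B, 1-aligned)
17..20  -- padding (3B)
20..24  ack  (4B, 4-aligned)
24..37  magic  (13B, 1-aligned)
37..38  -- padding (1B)
38..40  proto  (2B, 2-aligned)
40..44  checksum  (4B, 4-aligned)
44..48  -- tail padding (4B)
sizeof = 48, alignof = 8
data bytes 33, size 48 → padding 15

15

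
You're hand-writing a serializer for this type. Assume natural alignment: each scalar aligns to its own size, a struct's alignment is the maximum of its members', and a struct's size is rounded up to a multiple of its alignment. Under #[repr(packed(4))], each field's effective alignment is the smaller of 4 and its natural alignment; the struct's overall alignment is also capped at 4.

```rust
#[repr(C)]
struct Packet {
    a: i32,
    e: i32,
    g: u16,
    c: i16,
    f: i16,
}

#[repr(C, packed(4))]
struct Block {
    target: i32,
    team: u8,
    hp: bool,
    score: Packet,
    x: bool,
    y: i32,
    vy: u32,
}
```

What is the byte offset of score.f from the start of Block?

Packet: a at 0 (size 4, align 4) → ends 4; e at 4 (size 4, align 4) → ends 8; g at 8 (size 2, align 2) → ends 10; c at 10 (size 2, align 2) → ends 12; f at 12 (size 2, align 2) → ends 14; tail pad 2 to reach multiple of 4; total 16 bytes, alignment 4
target at 0 (size 4, align 4) → ends 4
team at 4 (size 1, align 1) → ends 5
hp at 5 (size 1, align 1) → ends 6
pad 2 to align 4 for score
score at 8 (size 16, align 4) → ends 24
within Packet: f at 12
8 + 12 = 20

20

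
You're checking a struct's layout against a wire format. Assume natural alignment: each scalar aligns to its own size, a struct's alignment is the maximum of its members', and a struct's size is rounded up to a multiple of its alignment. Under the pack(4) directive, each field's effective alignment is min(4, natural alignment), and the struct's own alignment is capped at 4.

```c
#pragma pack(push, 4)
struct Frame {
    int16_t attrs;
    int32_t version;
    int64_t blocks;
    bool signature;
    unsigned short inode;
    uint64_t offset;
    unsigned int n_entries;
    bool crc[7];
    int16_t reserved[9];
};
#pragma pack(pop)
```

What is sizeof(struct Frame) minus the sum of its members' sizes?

0..2  attrs  (2B, 2-aligned)
2..4  -- padding (2B)
4..8  version  (4B, 4-aligned)
8..16  blocks  (8B, 4-aligned)
16..17  signature  (1B, 1-aligned)
17..18  -- padding (1B)
18..20  inode  (2B, 2-aligned)
20..28  offset  (8B, 4-aligned)
28..32  n_entries  (4B, 4-aligned)
32..39  crc  (7B, 1-aligned)
39..40  -- padding (1B)
40..58  reserved  (18B, 2-aligned)
58..60  -- tail padding (2B)
sizeof = 60, alignof = 4
data bytes 54, size 60 → padding 6

6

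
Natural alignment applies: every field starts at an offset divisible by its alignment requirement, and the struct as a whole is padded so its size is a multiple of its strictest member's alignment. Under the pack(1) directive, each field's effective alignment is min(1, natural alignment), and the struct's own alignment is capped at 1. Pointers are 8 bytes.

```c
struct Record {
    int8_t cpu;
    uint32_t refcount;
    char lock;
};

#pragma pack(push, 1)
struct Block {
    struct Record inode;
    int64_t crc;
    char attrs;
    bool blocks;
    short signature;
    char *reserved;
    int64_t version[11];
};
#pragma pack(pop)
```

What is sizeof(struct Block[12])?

Record: @0: cpu [1B, align 1] → 1; +3 pad (align 4); @4: refcount [4B, align 4] → 8; @8: lock [1B, align 1] → 9; +3 tail pad (align 4); size 12, align 4
@0: inode [12B, align 1] → 12
@12: crc [8B, align 1] → 20
@20: attrs [1B, align 1] → 21
@21: blocks [1B, align 1] → 22
@22: signature [2B, align 1] → 24
@24: reserved [8B, align 1] → 32
@32: version [88B, align 1] → 120
size 120, align 1
array of 12: 12 × 120 = 1440

1440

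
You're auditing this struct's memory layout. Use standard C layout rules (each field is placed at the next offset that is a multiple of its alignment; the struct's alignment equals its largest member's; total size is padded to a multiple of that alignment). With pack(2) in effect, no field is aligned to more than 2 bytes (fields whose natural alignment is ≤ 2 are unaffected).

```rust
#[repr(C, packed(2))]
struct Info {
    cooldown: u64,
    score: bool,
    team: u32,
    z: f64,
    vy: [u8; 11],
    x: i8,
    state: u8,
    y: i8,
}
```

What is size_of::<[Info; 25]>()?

cooldown at 0 (size 8, align 2) → ends 8
score at 8 (size 1, align 1) → ends 9
pad 1 to align 2 for team
team at 10 (size 4, align 2) → ends 14
z at 14 (size 8, align 2) → ends 22
vy at 22 (size 11, align 1) → ends 33
x at 33 (size 1, align 1) → ends 34
state at 34 (size 1, align 1) → ends 35
y at 35 (size 1, align 1) → ends 36
total 36 bytes, alignment 2
array of 25: 25 × 36 = 900

900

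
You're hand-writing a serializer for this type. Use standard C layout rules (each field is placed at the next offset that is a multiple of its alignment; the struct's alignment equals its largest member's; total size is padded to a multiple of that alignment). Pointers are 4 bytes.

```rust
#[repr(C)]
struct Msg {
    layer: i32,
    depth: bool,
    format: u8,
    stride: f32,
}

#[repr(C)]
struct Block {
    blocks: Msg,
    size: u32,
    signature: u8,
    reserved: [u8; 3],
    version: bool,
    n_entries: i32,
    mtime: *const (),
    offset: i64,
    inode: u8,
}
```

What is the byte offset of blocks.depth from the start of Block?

Msg: @0: layer [4B, align 4] → 4; @4: depth [1B, align 1] → 5; @5: format [1B, align 1] → 6; +2 pad (align 4); @8: stride [4B, align 4] → 12; size 12, align 4
@0: blocks [12B, align 4] → 12
within Msg: depth at 4
0 + 4 = 4

4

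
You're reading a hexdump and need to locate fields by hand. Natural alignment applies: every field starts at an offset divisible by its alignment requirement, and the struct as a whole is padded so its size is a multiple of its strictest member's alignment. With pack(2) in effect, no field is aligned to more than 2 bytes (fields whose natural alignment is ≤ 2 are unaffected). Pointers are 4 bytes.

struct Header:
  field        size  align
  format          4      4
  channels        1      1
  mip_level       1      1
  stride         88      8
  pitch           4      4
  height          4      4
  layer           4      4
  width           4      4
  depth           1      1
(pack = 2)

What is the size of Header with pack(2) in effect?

112

@0: format [4B, align 2] → 4
@4: channels [1B, align 1] → 5
@5: mip_level [1B, align 1] → 6
@6: stride [88B, align 2] → 94
@94: pitch [4B, align 2] → 98
@98: height [4B, align 2] → 102
@102: layer [4B, align 2] → 106
@106: width [4B, align 2] → 110
@110: depth [1B, align 1] → 111
+1 tail pad (align 2)
size 112, align 2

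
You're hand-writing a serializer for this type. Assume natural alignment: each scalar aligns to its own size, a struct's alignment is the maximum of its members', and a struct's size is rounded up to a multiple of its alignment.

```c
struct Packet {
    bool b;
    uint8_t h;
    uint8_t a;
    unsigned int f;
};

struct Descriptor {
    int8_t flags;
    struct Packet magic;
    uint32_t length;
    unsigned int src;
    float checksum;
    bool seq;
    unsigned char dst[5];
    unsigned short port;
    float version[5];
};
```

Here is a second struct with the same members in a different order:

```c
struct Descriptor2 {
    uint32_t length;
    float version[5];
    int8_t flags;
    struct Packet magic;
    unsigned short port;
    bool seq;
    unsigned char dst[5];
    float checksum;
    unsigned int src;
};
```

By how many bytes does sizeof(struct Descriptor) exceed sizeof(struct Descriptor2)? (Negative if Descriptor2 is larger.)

Packet: b at 0 (size 1, align 1) → ends 1; h at 1 (size 1, align 1) → ends 2; a at 2 (size 1, align 1) → ends 3; pad 1 to align 4 for f; f at 4 (size 4, align 4) → ends 8; total 8 bytes, alignment 4
flags at 0 (size 1, align 1) → ends 1
pad 3 to align 4 for magic
magic at 4 (size 8, align 4) → ends 12
length at 12 (size 4, align 4) → ends 16
src at 16 (size 4, align 4) → ends 20
checksum at 20 (size 4, align 4) → ends 24
seq at 24 (size 1, align 1) → ends 25
dst at 25 (size 5, align 1) → ends 30
port at 30 (size 2, align 2) → ends 32
version at 32 (size 20, align 4) → ends 52
total 52 bytes, alignment 4
— Descriptor2 —
length at 0 (size 4, align 4) → ends 4
version at 4 (size 20, align 4) → ends 24
flags at 24 (size 1, align 1) → ends 25
pad 3 to align 4 for magic
magic at 28 (size 8, align 4) → ends 36
port at 36 (size 2, align 2) → ends 38
seq at 38 (size 1, align 1) → ends 39
dst at 39 (size 5, align 1) → ends 44
checksum at 44 (size 4, align 4) → ends 48
src at 48 (size 4, align 4) → ends 52
total 52 bytes, alignment 4
52 − 52 = 0

0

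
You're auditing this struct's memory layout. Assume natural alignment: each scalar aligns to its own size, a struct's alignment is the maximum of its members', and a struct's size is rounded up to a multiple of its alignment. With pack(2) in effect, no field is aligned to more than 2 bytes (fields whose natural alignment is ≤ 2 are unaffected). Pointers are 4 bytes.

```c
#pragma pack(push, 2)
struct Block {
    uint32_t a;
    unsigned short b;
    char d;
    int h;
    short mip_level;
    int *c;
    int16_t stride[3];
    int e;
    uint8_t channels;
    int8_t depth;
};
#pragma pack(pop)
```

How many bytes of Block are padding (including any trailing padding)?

@0: a [4B, align 2] → 4
@4: b [2B, align 2] → 6
@6: d [1B, align 1] → 7
+1 pad (align 2)
@8: h [4B, align 2] → 12
@12: mip_level [2B, align 2] → 14
@14: c [4B, align 2] → 18
@18: stride [6B, align 2] → 24
@24: e [4B, align 2] → 28
@28: channels [1B, align 1] → 29
@29: depth [1B, align 1] → 30
size 30, align 2
data bytes 29, size 30 → padding 1

1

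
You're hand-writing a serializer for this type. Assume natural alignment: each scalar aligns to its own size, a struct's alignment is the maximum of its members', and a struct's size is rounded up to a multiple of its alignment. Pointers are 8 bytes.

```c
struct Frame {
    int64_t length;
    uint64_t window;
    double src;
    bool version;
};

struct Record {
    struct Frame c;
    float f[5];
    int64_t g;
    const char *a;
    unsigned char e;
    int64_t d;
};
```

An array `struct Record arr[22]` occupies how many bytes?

1936

Frame: 0..8  length  (8B, 8-aligned); 8..16  window  (8B, 8-aligned); 16..24  src  (8B, 8-aligned); 24..25  version  (1B, 1-aligned); 25..32  -- tail padding (7B); sizeof = 32, alignof = 8
0..32  c  (32B, 8-aligned)
32..52  f  (20B, 4-aligned)
52..56  -- padding (4B)
56..64  g  (8B, 8-aligned)
64..72  a  (8B, 8-aligned)
72..73  e  (1B, 1-aligned)
73..80  -- padding (7B)
80..88  d  (8B, 8-aligned)
sizeof = 88, alignof = 8
array of 22: 22 × 88 = 1936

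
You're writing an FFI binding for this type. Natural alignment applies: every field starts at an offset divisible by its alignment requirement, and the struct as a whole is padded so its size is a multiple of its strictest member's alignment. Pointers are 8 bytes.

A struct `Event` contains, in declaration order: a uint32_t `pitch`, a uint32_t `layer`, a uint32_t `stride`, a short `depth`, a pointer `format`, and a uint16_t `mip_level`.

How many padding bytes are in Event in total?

8

@0: pitch [4B, align 4] → 4
@4: layer [4B, align 4] → 8
@8: stride [4B, align 4] → 12
@12: depth [2B, align 2] → 14
+2 pad (align 8)
@16: format [8B, align 8] → 24
@24: mip_level [2B, align 2] → 26
+6 tail pad (align 8)
size 32, align 8
data bytes 24, size 32 → padding 8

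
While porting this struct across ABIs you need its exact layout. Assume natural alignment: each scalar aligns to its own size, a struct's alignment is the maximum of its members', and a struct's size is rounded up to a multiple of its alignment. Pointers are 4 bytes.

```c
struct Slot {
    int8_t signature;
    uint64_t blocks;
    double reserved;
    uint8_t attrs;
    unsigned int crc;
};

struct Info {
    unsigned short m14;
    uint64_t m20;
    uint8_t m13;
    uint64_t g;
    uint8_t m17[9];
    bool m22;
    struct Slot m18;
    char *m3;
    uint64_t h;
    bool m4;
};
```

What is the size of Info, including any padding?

104 bytes

Slot: 0..1  signature  (1B, 1-aligned); 1..8  -- padding (7B); 8..16  blocks  (8B, 8-aligned); 16..24  reserved  (8B, 8-aligned); 24..25  attrs  (1B, 1-aligned); 25..28  -- padding (3B); 28..32  crc  (4B, 4-aligned); sizeof = 32, alignof = 8
0..2  m14  (2B, 2-aligned)
2..8  -- padding (6B)
8..16  m20  (8B, 8-aligned)
16..17  m13  (1B, 1-aligned)
17..24  -- padding (7B)
24..32  g  (8B, 8-aligned)
32..41  m17  (9B, 1-aligned)
41..42  m22  (1B, 1-aligned)
42..48  -- padding (6B)
48..80  m18  (32B, 8-aligned)
80..84  m3  (4B, 4-aligned)
84..88  -- padding (4B)
88..96  h  (8B, 8-aligned)
96..97  m4  (1B, 1-aligned)
97..104  -- tail padding (7B)
sizeof = 104, alignof = 8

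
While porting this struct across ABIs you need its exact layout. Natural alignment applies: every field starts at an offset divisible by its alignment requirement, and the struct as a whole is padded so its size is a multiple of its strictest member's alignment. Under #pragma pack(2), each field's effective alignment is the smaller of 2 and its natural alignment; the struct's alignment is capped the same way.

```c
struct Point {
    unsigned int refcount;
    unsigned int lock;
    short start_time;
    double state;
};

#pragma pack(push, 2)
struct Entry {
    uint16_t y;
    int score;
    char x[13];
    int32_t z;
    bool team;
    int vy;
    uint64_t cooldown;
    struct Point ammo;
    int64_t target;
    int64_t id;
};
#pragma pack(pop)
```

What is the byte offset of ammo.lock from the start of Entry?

42

Point: @0: refcount [4B, align 4] → 4; @4: lock [4B, align 4] → 8; @8: start_time [2B, align 2] → 10; +6 pad (align 8); @16: state [8B, align 8] → 24; size 24, align 8
@0: y [2B, align 2] → 2
@2: score [4B, align 2] → 6
@6: x [13B, align 1] → 19
+1 pad (align 2)
@20: z [4B, align 2] → 24
@24: team [1B, align 1] → 25
+1 pad (align 2)
@26: vy [4B, align 2] → 30
@30: cooldown [8B, align 2] → 38
@38: ammo [24B, align 2] → 62
within Point: lock at 4
38 + 4 = 42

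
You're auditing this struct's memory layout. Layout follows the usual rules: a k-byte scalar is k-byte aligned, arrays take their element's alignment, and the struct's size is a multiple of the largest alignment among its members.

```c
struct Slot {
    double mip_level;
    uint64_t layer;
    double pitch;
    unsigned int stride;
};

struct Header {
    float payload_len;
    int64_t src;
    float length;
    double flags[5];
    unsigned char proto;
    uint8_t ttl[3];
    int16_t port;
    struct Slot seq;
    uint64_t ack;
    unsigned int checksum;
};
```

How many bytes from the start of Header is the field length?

16

Slot: @0: mip_level [8B, align 8] → 8; @8: layer [8B, align 8] → 16; @16: pitch [8B, align 8] → 24; @24: stride [4B, align 4] → 28; +4 tail pad (align 8); size 32, align 8
@0: payload_len [4B, align 4] → 4
+4 pad (align 8)
@8: src [8B, align 8] → 16
@16: length [4B, align 4] → 20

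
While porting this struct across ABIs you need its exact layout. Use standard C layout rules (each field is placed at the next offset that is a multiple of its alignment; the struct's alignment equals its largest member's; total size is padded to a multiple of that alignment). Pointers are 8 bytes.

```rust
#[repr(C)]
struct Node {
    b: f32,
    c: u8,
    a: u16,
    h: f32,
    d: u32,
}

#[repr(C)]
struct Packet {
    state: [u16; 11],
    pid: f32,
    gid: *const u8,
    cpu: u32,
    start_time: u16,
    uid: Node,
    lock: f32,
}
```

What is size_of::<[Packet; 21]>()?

Node: @0: b [4B, align 4] → 4; @4: c [1B, align 1] → 5; +1 pad (align 2); @6: a [2B, align 2] → 8; @8: h [4B, align 4] → 12; @12: d [4B, align 4] → 16; size 16, align 4
@0: state [22B, align 2] → 22
+2 pad (align 4)
@24: pid [4B, align 4] → 28
+4 pad (align 8)
@32: gid [8B, align 8] → 40
@40: cpu [4B, align 4] → 44
@44: start_time [2B, align 2] → 46
+2 pad (align 4)
@48: uid [16B, align 4] → 64
@64: lock [4B, align 4] → 68
+4 tail pad (align 8)
size 72, align 8
array of 21: 21 × 72 = 1512

1512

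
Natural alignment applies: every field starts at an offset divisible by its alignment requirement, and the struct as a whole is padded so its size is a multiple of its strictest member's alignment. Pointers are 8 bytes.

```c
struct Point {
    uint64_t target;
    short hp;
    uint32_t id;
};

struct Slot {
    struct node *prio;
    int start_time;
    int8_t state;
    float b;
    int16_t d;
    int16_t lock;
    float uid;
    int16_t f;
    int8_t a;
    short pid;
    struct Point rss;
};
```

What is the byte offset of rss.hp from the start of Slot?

Point: 0..8  target  (8B, 8-aligned); 8..10  hp  (2B, 2-aligned); 10..12  -- padding (2B); 12..16  id  (4B, 4-aligned); sizeof = 16, alignof = 8
0..8  prio  (8B, 8-aligned)
8..12  start_time  (4B, 4-aligned)
12..13  state  (1B, 1-aligned)
13..16  -- padding (3B)
16..20  b  (4B, 4-aligned)
20..22  d  (2B, 2-aligned)
22..24  lock  (2B, 2-aligned)
24..28  uid  (4B, 4-aligned)
28..30  f  (2B, 2-aligned)
30..31  a  (1B, 1-aligned)
31..32  -- padding (1B)
32..34  pid  (2B, 2-aligned)
34..40  -- padding (6B)
40..56  rss  (16B, 8-aligned)
within Point: hp at 8
40 + 8 = 48

48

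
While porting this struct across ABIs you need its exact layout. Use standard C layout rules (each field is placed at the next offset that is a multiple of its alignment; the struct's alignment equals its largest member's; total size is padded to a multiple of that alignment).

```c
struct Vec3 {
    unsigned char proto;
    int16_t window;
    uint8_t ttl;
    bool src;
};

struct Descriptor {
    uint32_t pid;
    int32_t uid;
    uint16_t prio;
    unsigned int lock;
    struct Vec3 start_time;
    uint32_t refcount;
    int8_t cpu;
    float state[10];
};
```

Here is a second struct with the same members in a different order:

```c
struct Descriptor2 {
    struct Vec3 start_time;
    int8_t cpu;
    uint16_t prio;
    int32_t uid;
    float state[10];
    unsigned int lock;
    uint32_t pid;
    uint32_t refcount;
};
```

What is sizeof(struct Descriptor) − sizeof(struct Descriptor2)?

Vec3: 0..1  proto  (1B, 1-aligned); 1..2  -- padding (1B); 2..4  window  (2B, 2-aligned); 4..5  ttl  (1B, 1-aligned); 5..6  src  (1B, 1-aligned); sizeof = 6, alignof = 2
0..4  pid  (4B, 4-aligned)
4..8  uid  (4B, 4-aligned)
8..10  prio  (2B, 2-aligned)
10..12  -- padding (2B)
12..16  lock  (4B, 4-aligned)
16..22  start_time  (6B, 2-aligned)
22..24  -- padding (2B)
24..28  refcount  (4B, 4-aligned)
28..29  cpu  (1B, 1-aligned)
29..32  -- padding (3B)
32..72  state  (40B, 4-aligned)
sizeof = 72, alignof = 4
— Descriptor2 —
0..6  start_time  (6B, 2-aligned)
6..7  cpu  (1B, 1-aligned)
7..8  -- padding (1B)
8..10  prio  (2B, 2-aligned)
10..12  -- padding (2B)
12..16  uid  (4B, 4-aligned)
16..56  state  (40B, 4-aligned)
56..60  lock  (4B, 4-aligned)
60..64  pid  (4B, 4-aligned)
64..68  refcount  (4B, 4-aligned)
sizeof = 68, alignof = 4
72 − 68 = 4

4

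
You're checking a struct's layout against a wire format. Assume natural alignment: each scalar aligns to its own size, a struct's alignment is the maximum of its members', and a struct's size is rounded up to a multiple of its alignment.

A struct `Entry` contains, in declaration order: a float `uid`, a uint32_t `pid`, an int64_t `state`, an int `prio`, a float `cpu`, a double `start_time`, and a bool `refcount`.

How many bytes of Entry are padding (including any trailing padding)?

@0: uid [4B, align 4] → 4
@4: pid [4B, align 4] → 8
@8: state [8B, align 8] → 16
@16: prio [4B, align 4] → 20
@20: cpu [4B, align 4] → 24
@24: start_time [8B, align 8] → 32
@32: refcount [1B, align 1] → 33
+7 tail pad (align 8)
size 40, align 8
data bytes 33, size 40 → padding 7

7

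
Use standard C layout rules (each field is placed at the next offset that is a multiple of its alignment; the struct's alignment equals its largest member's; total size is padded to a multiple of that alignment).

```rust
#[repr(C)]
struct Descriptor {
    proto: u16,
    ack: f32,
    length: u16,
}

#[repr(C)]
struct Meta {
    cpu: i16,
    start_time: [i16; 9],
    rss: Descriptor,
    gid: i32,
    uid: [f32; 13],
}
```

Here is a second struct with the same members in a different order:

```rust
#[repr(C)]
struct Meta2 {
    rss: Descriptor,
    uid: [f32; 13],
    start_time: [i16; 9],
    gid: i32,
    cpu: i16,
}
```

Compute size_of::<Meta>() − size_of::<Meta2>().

-4

Descriptor: @0: proto [2B, align 2] → 2; +2 pad (align 4); @4: ack [4B, align 4] → 8; @8: length [2B, align 2] → 10; +2 tail pad (align 4); size 12, align 4
@0: cpu [2B, align 2] → 2
@2: start_time [18B, align 2] → 20
@20: rss [12B, align 4] → 32
@32: gid [4B, align 4] → 36
@36: uid [52B, align 4] → 88
size 88, align 4
— Meta2 —
@0: rss [12B, align 4] → 12
@12: uid [52B, align 4] → 64
@64: start_time [18B, align 2] → 82
+2 pad (align 4)
@84: gid [4B, align 4] → 88
@88: cpu [2B, align 2] → 90
+2 tail pad (align 4)
size 92, align 4
88 − 92 = -4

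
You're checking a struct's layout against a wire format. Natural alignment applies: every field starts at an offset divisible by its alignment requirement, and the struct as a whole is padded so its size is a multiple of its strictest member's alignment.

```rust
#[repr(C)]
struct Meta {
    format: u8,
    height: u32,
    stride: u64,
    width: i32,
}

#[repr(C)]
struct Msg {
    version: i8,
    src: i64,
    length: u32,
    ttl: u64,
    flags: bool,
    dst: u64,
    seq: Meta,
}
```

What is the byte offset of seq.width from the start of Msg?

Meta: @0: format [1B, align 1] → 1; +3 pad (align 4); @4: height [4B, align 4] → 8; @8: stride [8B, align 8] → 16; @16: width [4B, align 4] → 20; +4 tail pad (align 8); size 24, align 8
@0: version [1B, align 1] → 1
+7 pad (align 8)
@8: src [8B, align 8] → 16
@16: length [4B, align 4] → 20
+4 pad (align 8)
@24: ttl [8B, align 8] → 32
@32: flags [1B, align 1] → 33
+7 pad (align 8)
@40: dst [8B, align 8] → 48
@48: seq [24B, align 8] → 72
within Meta: width at 16
48 + 16 = 64

64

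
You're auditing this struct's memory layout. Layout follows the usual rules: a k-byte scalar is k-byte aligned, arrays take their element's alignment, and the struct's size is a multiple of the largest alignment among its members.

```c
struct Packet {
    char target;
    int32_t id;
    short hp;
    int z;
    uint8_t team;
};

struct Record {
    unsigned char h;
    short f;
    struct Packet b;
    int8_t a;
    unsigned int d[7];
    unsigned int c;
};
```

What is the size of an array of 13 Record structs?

Packet: target at 0 (size 1, align 1) → ends 1; pad 3 to align 4 for id; id at 4 (size 4, align 4) → ends 8; hp at 8 (size 2, align 2) → ends 10; pad 2 to align 4 for z; z at 12 (size 4, align 4) → ends 16; team at 16 (size 1, align 1) → ends 17; tail pad 3 to reach multiple of 4; total 20 bytes, alignment 4
h at 0 (size 1, align 1) → ends 1
pad 1 to align 2 for f
f at 2 (size 2, align 2) → ends 4
b at 4 (size 20, align 4) → ends 24
a at 24 (size 1, align 1) → ends 25
pad 3 to align 4 for d
d at 28 (size 28, align 4) → ends 56
c at 56 (size 4, align 4) → ends 60
total 60 bytes, alignment 4
array of 13: 13 × 60 = 780

780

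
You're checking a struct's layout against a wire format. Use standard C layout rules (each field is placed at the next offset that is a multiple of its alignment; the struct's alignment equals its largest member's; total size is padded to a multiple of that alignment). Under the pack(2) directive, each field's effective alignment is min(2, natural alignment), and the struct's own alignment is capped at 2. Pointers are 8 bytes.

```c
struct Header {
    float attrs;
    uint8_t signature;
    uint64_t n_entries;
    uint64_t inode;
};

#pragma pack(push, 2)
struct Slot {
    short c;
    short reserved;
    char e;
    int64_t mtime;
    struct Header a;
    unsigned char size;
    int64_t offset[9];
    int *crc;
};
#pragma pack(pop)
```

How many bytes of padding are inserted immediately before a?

Header: @0: attrs [4B, align 4] → 4; @4: signature [1B, align 1] → 5; +3 pad (align 8); @8: n_entries [8B, align 8] → 16; @16: inode [8B, align 8] → 24; size 24, align 8
@0: c [2B, align 2] → 2
@2: reserved [2B, align 2] → 4
@4: e [1B, align 1] → 5
+1 pad (align 2)
@6: mtime [8B, align 2] → 14
@14: a [24B, align 2] → 38

0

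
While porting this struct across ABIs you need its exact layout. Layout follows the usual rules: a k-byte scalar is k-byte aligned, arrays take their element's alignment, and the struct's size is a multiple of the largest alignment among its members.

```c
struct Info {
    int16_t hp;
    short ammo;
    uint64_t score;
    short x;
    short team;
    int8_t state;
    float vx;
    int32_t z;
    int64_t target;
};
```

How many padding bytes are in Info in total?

7

0..2  hp  (2B, 2-aligned)
2..4  ammo  (2B, 2-aligned)
4..8  -- padding (4B)
8..16  score  (8B, 8-aligned)
16..18  x  (2B, 2-aligned)
18..20  team  (2B, 2-aligned)
20..21  state  (1B, 1-aligned)
21..24  -- padding (3B)
24..28  vx  (4B, 4-aligned)
28..32  z  (4B, 4-aligned)
32..40  target  (8B, 8-aligned)
sizeof = 40, alignof = 8
data bytes 33, size 40 → padding 7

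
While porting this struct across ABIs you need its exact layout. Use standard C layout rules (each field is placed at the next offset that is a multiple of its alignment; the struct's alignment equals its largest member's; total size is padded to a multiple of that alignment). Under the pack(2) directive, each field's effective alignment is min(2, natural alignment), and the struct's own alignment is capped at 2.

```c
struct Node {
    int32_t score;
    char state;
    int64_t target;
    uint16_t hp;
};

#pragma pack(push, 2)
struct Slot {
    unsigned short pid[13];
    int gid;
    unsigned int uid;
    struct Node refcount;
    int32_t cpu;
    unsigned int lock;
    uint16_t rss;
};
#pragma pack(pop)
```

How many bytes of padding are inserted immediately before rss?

0

Node: 0..4  score  (4B, 4-aligned); 4..5  state  (1B, 1-aligned); 5..8  -- padding (3B); 8..16  target  (8B, 8-aligned); 16..18  hp  (2B, 2-aligned); 18..24  -- tail padding (6B); sizeof = 24, alignof = 8
0..26  pid  (26B, 2-aligned)
26..30  gid  (4B, 2-aligned)
30..34  uid  (4B, 2-aligned)
34..58  refcount  (24B, 2-aligned)
58..62  cpu  (4B, 2-aligned)
62..66  lock  (4B, 2-aligned)
66..68  rss  (2B, 2-aligned)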